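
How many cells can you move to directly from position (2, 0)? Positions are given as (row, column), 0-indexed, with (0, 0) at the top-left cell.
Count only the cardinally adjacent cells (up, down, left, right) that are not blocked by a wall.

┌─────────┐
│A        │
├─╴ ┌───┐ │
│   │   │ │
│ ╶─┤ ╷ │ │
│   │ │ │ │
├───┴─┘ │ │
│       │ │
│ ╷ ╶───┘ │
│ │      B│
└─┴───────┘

Checking passable neighbors of (2, 0):
Neighbors: (1, 0), (2, 1)
Count: 2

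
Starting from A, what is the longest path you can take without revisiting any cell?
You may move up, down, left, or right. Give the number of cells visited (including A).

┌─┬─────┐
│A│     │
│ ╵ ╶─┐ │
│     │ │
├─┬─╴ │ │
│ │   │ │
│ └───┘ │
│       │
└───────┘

Finding longest simple path using DFS:
Start: (0, 0)
Longest path visits 13 cells
Path: A → down → right → up → right → right → down → down → down → left → left → left → up

Solution:

┌─┬─────┐
│A│↱ → ↓│
│ ╵ ╶─┐ │
│↳ ↑  │↓│
├─┬─╴ │ │
│B│   │↓│
│ └───┘ │
│↑ ← ← ↲│
└───────┘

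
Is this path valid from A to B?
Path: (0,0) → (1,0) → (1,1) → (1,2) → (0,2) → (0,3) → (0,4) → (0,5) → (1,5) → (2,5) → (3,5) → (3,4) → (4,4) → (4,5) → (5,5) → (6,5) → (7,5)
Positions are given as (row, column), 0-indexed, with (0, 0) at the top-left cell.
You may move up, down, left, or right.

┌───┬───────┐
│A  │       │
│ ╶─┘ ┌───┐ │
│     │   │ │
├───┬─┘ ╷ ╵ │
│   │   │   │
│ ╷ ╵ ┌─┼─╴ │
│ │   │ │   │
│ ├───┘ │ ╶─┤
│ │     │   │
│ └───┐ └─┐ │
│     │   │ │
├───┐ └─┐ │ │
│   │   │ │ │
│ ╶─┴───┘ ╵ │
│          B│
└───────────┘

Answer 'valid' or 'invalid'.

Checking path validity:
Result: All consecutive moves are passable.

valid

Correct solution:

┌───┬───────┐
│A  │↱ → → ↓│
│ ╶─┘ ┌───┐ │
│↳ → ↑│   │↓│
├───┬─┘ ╷ ╵ │
│   │   │  ↓│
│ ╷ ╵ ┌─┼─╴ │
│ │   │ │↓ ↲│
│ ├───┘ │ ╶─┤
│ │     │↳ ↓│
│ └───┐ └─┐ │
│     │   │↓│
├───┐ └─┐ │ │
│   │   │ │↓│
│ ╶─┴───┘ ╵ │
│          B│
└───────────┘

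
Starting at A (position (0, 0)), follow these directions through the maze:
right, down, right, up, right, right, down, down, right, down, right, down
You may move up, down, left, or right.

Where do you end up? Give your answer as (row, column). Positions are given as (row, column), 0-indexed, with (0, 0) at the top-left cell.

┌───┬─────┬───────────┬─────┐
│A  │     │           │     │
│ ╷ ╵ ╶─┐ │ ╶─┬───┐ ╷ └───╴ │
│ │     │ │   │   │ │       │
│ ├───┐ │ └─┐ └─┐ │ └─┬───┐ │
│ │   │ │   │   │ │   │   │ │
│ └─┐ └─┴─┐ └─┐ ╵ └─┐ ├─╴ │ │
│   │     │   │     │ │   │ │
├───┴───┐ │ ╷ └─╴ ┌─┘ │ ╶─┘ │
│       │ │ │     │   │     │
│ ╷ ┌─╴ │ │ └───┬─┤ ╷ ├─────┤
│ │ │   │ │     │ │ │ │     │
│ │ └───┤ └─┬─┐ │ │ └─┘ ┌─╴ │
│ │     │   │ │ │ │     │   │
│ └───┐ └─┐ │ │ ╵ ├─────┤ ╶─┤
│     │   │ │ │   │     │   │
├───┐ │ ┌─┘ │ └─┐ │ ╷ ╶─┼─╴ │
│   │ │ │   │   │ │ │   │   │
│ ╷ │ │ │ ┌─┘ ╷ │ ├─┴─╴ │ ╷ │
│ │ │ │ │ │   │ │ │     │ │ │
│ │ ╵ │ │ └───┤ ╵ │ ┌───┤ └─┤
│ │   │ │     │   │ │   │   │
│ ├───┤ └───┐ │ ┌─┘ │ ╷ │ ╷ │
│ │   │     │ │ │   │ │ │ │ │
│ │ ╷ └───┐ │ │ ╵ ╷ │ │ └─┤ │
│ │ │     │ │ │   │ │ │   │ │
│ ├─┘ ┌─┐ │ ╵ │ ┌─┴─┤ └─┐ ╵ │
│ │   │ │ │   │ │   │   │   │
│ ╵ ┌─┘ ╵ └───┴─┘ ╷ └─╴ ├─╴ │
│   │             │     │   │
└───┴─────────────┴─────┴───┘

Following directions step by step:
Start: (0, 0)
  right: (0, 0) → (0, 1)
  down: (0, 1) → (1, 1)
  right: (1, 1) → (1, 2)
  up: (1, 2) → (0, 2)
  right: (0, 2) → (0, 3)
  right: (0, 3) → (0, 4)
  down: (0, 4) → (1, 4)
  down: (1, 4) → (2, 4)
  right: (2, 4) → (2, 5)
  down: (2, 5) → (3, 5)
  right: (3, 5) → (3, 6)
  down: (3, 6) → (4, 6)
Final position: (4, 6)

Path taken:

┌───┬─────┬───────────┬─────┐
│A ↓│↱ → ↓│           │     │
│ ╷ ╵ ╶─┐ │ ╶─┬───┐ ╷ └───╴ │
│ │↳ ↑  │↓│   │   │ │       │
│ ├───┐ │ └─┐ └─┐ │ └─┬───┐ │
│ │   │ │↳ ↓│   │ │   │   │ │
│ └─┐ └─┴─┐ └─┐ ╵ └─┐ ├─╴ │ │
│   │     │↳ ↓│     │ │   │ │
├───┴───┐ │ ╷ └─╴ ┌─┘ │ ╶─┘ │
│       │ │ │B    │   │     │
│ ╷ ┌─╴ │ │ └───┬─┤ ╷ ├─────┤
│ │ │   │ │     │ │ │ │     │
│ │ └───┤ └─┬─┐ │ │ └─┘ ┌─╴ │
│ │     │   │ │ │ │     │   │
│ └───┐ └─┐ │ │ ╵ ├─────┤ ╶─┤
│     │   │ │ │   │     │   │
├───┐ │ ┌─┘ │ └─┐ │ ╷ ╶─┼─╴ │
│   │ │ │   │   │ │ │   │   │
│ ╷ │ │ │ ┌─┘ ╷ │ ├─┴─╴ │ ╷ │
│ │ │ │ │ │   │ │ │     │ │ │
│ │ ╵ │ │ └───┤ ╵ │ ┌───┤ └─┤
│ │   │ │     │   │ │   │   │
│ ├───┤ └───┐ │ ┌─┘ │ ╷ │ ╷ │
│ │   │     │ │ │   │ │ │ │ │
│ │ ╷ └───┐ │ │ ╵ ╷ │ │ └─┤ │
│ │ │     │ │ │   │ │ │   │ │
│ ├─┘ ┌─┐ │ ╵ │ ┌─┴─┤ └─┐ ╵ │
│ │   │ │ │   │ │   │   │   │
│ ╵ ┌─┘ ╵ └───┴─┘ ╷ └─╴ ├─╴ │
│   │             │     │   │
└───┴─────────────┴─────┴───┘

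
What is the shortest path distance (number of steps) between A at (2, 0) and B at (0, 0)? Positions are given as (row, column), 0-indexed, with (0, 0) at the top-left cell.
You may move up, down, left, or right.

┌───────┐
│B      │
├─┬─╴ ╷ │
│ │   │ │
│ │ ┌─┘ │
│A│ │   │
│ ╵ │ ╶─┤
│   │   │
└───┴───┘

Finding path from (2, 0) to (0, 0):
Path: (2,0) → (3,0) → (3,1) → (2,1) → (1,1) → (1,2) → (0,2) → (0,1) → (0,0)
Distance: 8 steps

Solution:

┌───────┐
│B ← ↰  │
├─┬─╴ ╷ │
│ │↱ ↑│ │
│ │ ┌─┘ │
│A│↑│   │
│ ╵ │ ╶─┤
│↳ ↑│   │
└───┴───┘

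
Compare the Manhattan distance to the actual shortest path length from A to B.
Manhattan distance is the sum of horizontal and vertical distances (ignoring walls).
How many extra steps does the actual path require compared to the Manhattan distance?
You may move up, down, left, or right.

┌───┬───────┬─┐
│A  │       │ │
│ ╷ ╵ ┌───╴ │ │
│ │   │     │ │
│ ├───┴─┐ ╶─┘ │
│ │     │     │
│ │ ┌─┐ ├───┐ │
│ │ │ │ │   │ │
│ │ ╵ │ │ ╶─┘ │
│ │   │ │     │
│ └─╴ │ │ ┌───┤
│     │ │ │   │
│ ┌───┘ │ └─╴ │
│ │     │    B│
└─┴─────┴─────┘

Manhattan distance: |6 - 0| + |6 - 0| = 12
Actual path length: 20
Extra steps: 20 - 12 = 8

Solution:

┌───┬───────┬─┐
│A ↓│↱ → → ↓│ │
│ ╷ ╵ ┌───╴ │ │
│ │↳ ↑│  ↓ ↲│ │
│ ├───┴─┐ ╶─┘ │
│ │     │↳ → ↓│
│ │ ┌─┐ ├───┐ │
│ │ │ │ │   │↓│
│ │ ╵ │ │ ╶─┘ │
│ │   │ │↓ ← ↲│
│ └─╴ │ │ ┌───┤
│     │ │↓│   │
│ ┌───┘ │ └─╴ │
│ │     │↳ → B│
└─┴─────┴─────┘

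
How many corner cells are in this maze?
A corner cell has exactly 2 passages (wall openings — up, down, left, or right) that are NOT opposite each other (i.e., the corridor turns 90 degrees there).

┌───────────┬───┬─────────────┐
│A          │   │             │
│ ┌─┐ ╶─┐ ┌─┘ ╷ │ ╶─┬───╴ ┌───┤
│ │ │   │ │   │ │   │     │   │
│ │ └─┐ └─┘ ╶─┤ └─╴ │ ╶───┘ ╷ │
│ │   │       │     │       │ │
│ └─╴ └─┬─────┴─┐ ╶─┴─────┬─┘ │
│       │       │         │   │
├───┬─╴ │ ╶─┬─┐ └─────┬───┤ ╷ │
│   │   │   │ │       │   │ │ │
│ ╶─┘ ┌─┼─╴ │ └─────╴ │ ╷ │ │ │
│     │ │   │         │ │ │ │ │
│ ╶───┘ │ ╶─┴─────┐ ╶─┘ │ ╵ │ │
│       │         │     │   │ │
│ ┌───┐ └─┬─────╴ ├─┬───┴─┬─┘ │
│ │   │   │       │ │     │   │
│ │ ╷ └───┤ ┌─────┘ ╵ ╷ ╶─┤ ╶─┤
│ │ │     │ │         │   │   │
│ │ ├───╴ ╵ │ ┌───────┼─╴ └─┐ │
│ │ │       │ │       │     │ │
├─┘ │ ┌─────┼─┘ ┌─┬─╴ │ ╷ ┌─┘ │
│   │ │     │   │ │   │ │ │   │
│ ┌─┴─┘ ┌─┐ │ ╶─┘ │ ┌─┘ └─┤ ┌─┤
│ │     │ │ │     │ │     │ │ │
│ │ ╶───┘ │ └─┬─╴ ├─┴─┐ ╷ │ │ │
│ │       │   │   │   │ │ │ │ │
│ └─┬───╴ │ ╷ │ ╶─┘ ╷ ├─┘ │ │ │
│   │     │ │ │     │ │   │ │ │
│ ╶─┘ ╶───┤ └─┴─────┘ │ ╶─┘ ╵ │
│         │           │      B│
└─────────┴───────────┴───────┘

Counting corner cells (2 non-opposite passages):
Total corners: 99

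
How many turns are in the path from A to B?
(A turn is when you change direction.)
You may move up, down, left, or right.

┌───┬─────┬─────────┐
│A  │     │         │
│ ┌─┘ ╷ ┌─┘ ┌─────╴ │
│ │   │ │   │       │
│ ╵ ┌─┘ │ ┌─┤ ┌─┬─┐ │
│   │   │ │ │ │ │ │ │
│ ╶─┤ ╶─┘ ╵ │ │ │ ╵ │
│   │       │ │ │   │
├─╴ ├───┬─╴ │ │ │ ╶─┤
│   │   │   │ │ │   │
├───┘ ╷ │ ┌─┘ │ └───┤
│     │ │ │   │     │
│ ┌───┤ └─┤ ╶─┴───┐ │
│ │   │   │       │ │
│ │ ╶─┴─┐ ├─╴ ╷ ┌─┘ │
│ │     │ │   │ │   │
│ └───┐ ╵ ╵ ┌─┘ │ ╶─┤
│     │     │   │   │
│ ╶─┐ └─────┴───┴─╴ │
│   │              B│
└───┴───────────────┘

Directions: down, down, right, up, right, up, right, down, down, left, down, right, right, up, up, right, up, right, right, right, right, down, left, left, left, down, down, down, down, left, down, right, down, left, down, left, up, up, left, up, up, left, down, left, left, down, down, down, right, right, down, right, right, right, right, right, right, right
Number of turns: 33

Solution:

┌───┬─────┬─────────┐
│A  │↱ ↓  │↱ → → → ↓│
│ ┌─┘ ╷ ┌─┘ ┌─────╴ │
│↓│↱ ↑│↓│↱ ↑│↓ ← ← ↲│
│ ╵ ┌─┘ │ ┌─┤ ┌─┬─┐ │
│↳ ↑│↓ ↲│↑│ │↓│ │ │ │
│ ╶─┤ ╶─┘ ╵ │ │ │ ╵ │
│   │↳ → ↑  │↓│ │   │
├─╴ ├───┬─╴ │ │ │ ╶─┤
│   │↓ ↰│   │↓│ │   │
├───┘ ╷ │ ┌─┘ │ └───┤
│↓ ← ↲│↑│ │↓ ↲│     │
│ ┌───┤ └─┤ ╶─┴───┐ │
│↓│   │↑ ↰│↳ ↓    │ │
│ │ ╶─┴─┐ ├─╴ ╷ ┌─┘ │
│↓│     │↑│↓ ↲│ │   │
│ └───┐ ╵ ╵ ┌─┘ │ ╶─┤
│↳ → ↓│  ↑ ↲│   │   │
│ ╶─┐ └─────┴───┴─╴ │
│   │↳ → → → → → → B│
└───┴───────────────┘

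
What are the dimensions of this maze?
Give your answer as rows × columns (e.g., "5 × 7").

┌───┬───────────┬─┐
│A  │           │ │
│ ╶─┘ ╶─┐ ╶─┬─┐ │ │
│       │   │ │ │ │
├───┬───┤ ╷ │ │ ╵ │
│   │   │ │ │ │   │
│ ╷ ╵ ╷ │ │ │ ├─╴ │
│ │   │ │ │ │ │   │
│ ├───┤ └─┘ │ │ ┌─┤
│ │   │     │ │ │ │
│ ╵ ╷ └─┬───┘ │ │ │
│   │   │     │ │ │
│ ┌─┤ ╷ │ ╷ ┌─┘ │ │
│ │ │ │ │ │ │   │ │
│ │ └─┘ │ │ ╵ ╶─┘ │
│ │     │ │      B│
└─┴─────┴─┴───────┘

Counting the maze dimensions:
Rows (vertical): 8
Columns (horizontal): 9
Dimensions: 8 × 9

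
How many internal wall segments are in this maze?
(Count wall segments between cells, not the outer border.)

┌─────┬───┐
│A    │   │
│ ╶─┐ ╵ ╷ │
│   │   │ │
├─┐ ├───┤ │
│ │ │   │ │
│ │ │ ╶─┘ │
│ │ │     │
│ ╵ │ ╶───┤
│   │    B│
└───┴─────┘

Counting internal wall segments:
Total internal walls: 16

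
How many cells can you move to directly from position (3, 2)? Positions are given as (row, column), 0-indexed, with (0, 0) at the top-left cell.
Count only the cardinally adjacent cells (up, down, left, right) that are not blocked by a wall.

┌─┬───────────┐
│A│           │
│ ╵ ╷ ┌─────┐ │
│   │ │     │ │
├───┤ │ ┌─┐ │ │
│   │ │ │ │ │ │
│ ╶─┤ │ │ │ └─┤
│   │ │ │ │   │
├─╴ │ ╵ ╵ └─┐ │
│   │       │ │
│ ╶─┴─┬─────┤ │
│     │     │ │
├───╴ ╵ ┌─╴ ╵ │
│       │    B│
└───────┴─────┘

Checking passable neighbors of (3, 2):
Neighbors: (2, 2), (4, 2)
Count: 2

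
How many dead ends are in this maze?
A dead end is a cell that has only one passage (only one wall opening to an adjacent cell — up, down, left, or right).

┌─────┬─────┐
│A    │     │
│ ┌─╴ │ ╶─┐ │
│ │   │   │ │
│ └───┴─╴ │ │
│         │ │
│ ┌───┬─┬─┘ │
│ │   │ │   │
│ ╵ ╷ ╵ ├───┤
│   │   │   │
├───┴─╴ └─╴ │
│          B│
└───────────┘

Checking each cell for number of passages:

Dead ends found at positions:
  (1, 1)
  (3, 3)
  (3, 4)
  (4, 4)
  (5, 0)
Total dead ends: 5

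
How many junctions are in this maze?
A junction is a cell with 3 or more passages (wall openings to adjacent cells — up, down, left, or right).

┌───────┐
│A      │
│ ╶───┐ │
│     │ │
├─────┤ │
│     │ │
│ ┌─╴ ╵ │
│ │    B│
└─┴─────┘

Checking each cell for number of passages:

Junctions found (3+ passages):
  (3, 2): 3 passages
Total junctions: 1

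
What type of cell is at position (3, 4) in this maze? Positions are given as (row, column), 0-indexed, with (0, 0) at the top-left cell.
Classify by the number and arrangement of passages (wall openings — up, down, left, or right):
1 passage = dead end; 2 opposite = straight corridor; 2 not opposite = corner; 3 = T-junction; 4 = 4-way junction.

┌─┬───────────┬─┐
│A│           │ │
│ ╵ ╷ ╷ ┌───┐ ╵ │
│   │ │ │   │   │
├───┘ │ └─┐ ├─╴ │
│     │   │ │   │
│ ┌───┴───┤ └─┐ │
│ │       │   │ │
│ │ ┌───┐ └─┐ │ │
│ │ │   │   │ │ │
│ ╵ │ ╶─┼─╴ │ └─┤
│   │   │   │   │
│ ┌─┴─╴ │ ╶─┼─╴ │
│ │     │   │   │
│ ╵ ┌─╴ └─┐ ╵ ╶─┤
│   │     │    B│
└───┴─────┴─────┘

Checking cell at (3, 4):
Number of passages: 2
Cell type: corner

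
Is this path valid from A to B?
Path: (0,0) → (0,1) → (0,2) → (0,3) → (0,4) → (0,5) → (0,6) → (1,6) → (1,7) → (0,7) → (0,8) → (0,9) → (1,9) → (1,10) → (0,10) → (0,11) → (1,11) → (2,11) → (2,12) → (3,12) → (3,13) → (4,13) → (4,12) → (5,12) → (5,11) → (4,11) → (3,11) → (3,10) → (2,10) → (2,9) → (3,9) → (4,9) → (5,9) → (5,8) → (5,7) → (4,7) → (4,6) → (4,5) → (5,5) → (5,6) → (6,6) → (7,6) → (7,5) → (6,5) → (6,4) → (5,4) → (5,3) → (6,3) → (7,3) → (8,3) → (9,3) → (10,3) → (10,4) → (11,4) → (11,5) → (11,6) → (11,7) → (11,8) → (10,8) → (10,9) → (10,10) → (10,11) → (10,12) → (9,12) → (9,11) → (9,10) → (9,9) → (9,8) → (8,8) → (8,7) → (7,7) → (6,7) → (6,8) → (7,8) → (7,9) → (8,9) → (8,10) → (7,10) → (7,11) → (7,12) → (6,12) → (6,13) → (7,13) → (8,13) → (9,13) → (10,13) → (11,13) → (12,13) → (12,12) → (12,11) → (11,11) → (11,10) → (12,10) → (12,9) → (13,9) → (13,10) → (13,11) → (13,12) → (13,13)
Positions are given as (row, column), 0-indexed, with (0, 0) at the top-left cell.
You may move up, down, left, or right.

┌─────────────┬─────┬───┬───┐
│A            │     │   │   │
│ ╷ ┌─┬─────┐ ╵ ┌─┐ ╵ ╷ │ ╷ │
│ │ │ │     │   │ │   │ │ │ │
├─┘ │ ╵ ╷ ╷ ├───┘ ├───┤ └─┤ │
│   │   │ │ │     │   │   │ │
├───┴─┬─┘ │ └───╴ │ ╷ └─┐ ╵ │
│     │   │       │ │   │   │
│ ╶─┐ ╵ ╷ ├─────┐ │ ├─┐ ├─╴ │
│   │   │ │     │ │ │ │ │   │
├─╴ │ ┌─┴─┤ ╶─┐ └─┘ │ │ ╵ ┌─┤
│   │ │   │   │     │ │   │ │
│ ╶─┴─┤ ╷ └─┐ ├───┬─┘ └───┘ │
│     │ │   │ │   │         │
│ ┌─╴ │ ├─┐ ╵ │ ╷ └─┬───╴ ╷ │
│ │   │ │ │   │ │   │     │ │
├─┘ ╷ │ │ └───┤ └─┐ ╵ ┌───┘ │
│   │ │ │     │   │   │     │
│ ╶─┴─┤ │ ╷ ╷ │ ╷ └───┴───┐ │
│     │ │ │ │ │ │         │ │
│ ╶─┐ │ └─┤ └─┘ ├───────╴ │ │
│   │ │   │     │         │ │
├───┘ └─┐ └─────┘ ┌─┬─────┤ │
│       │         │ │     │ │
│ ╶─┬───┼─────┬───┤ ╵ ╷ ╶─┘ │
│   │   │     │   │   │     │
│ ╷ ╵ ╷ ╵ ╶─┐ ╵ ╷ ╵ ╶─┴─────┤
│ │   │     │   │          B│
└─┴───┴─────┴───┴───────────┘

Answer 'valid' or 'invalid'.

Checking path validity:
Result: All consecutive moves are passable.

valid

Correct solution:

┌─────────────┬─────┬───┬───┐
│A → → → → → ↓│↱ → ↓│↱ ↓│   │
│ ╷ ┌─┬─────┐ ╵ ┌─┐ ╵ ╷ │ ╷ │
│ │ │ │     │↳ ↑│ │↳ ↑│↓│ │ │
├─┘ │ ╵ ╷ ╷ ├───┘ ├───┤ └─┤ │
│   │   │ │ │     │↓ ↰│↳ ↓│ │
├───┴─┬─┘ │ └───╴ │ ╷ └─┐ ╵ │
│     │   │       │↓│↑ ↰│↳ ↓│
│ ╶─┐ ╵ ╷ ├─────┐ │ ├─┐ ├─╴ │
│   │   │ │↓ ← ↰│ │↓│ │↑│↓ ↲│
├─╴ │ ┌─┴─┤ ╶─┐ └─┘ │ │ ╵ ┌─┤
│   │ │↓ ↰│↳ ↓│↑ ← ↲│ │↑ ↲│ │
│ ╶─┴─┤ ╷ └─┐ ├───┬─┘ └───┘ │
│     │↓│↑ ↰│↓│↱ ↓│      ↱ ↓│
│ ┌─╴ │ ├─┐ ╵ │ ╷ └─┬───╴ ╷ │
│ │   │↓│ │↑ ↲│↑│↳ ↓│↱ → ↑│↓│
├─┘ ╷ │ │ └───┤ └─┐ ╵ ┌───┘ │
│   │ │↓│     │↑ ↰│↳ ↑│    ↓│
│ ╶─┴─┤ │ ╷ ╷ │ ╷ └───┴───┐ │
│     │↓│ │ │ │ │↑ ← ← ← ↰│↓│
│ ╶─┐ │ └─┤ └─┘ ├───────╴ │ │
│   │ │↳ ↓│     │↱ → → → ↑│↓│
├───┘ └─┐ └─────┘ ┌─┬─────┤ │
│       │↳ → → → ↑│ │↓ ↰  │↓│
│ ╶─┬───┼─────┬───┤ ╵ ╷ ╶─┘ │
│   │   │     │   │↓ ↲│↑ ← ↲│
│ ╷ ╵ ╷ ╵ ╶─┐ ╵ ╷ ╵ ╶─┴─────┤
│ │   │     │   │  ↳ → → → B│
└─┴───┴─────┴───┴───────────┘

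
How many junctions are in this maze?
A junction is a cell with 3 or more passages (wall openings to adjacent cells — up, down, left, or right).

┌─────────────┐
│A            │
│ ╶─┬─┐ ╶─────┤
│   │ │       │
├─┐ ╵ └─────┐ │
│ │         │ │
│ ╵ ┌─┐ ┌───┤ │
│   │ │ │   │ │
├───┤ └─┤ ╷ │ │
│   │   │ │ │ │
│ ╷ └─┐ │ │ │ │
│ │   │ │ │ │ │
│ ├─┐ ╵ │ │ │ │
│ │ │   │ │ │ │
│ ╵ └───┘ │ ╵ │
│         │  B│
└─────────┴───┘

Checking each cell for number of passages:

Junctions found (3+ passages):
  (0, 3): 3 passages
  (2, 1): 3 passages
  (2, 2): 3 passages
  (2, 3): 3 passages
  (7, 1): 3 passages
Total junctions: 5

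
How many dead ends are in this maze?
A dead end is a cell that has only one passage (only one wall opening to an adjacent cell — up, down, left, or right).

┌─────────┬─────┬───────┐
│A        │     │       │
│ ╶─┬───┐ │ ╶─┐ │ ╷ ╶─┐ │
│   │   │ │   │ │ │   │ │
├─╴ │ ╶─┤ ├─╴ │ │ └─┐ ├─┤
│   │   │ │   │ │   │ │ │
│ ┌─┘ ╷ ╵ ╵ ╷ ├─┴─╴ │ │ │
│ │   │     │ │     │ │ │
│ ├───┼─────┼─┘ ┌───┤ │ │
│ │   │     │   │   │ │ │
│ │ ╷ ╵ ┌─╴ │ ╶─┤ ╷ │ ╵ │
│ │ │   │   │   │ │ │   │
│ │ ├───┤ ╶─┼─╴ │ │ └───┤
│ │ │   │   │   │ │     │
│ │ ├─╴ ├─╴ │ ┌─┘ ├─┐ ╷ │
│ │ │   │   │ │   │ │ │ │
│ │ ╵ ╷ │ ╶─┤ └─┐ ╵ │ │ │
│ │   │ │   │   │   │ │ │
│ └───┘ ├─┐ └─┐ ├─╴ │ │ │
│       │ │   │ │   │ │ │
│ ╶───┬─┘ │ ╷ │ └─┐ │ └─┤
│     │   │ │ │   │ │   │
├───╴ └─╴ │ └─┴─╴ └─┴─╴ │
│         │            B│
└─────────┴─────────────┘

Checking each cell for number of passages:

Dead ends found at positions:
  (1, 3)
  (1, 11)
  (2, 7)
  (2, 11)
  (3, 1)
  (3, 6)
  (6, 2)
  (7, 7)
  (7, 9)
  (9, 4)
  (9, 8)
  (9, 11)
  (10, 3)
  (10, 6)
  (10, 9)
  (11, 0)
Total dead ends: 16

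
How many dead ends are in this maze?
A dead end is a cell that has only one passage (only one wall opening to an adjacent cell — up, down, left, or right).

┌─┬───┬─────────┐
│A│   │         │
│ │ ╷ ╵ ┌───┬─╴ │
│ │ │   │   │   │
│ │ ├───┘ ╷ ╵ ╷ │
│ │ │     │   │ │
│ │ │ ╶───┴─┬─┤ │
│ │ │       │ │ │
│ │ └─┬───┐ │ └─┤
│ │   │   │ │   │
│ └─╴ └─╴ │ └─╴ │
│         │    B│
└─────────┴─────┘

Checking each cell for number of passages:

Dead ends found at positions:
  (0, 0)
  (3, 6)
  (3, 7)
  (4, 3)
Total dead ends: 4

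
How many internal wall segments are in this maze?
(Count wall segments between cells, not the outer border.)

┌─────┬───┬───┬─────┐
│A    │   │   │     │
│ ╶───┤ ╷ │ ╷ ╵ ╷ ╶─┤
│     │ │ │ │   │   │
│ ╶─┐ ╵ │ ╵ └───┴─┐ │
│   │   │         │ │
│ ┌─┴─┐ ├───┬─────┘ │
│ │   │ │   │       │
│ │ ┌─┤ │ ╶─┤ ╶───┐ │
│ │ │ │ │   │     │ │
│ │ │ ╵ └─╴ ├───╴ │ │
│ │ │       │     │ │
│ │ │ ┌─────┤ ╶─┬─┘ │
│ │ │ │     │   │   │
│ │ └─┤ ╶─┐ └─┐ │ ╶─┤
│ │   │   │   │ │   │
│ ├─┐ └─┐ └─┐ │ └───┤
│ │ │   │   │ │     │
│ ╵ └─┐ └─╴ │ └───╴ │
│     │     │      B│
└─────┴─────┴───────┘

Counting internal wall segments:
Total internal walls: 81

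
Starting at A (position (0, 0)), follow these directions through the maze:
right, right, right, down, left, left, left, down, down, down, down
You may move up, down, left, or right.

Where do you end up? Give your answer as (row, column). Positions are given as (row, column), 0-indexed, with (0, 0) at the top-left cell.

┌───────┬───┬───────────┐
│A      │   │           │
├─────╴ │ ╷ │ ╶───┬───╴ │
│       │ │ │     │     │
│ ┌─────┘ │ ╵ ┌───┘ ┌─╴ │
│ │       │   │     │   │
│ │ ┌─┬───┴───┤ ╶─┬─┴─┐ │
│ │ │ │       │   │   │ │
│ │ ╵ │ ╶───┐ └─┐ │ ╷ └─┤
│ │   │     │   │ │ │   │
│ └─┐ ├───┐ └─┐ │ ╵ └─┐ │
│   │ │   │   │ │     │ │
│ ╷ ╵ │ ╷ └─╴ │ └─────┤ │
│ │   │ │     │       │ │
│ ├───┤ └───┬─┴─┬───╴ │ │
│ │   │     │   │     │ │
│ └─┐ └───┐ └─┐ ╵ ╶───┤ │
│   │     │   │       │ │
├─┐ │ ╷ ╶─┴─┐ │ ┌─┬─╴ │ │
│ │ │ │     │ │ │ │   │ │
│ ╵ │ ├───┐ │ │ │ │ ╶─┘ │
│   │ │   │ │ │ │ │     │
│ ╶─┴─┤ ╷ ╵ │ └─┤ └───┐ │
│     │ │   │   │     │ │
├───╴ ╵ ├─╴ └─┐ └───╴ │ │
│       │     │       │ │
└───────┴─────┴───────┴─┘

Following directions step by step:
Start: (0, 0)
  right: (0, 0) → (0, 1)
  right: (0, 1) → (0, 2)
  right: (0, 2) → (0, 3)
  down: (0, 3) → (1, 3)
  left: (1, 3) → (1, 2)
  left: (1, 2) → (1, 1)
  left: (1, 1) → (1, 0)
  down: (1, 0) → (2, 0)
  down: (2, 0) → (3, 0)
  down: (3, 0) → (4, 0)
  down: (4, 0) → (5, 0)
Final position: (5, 0)

Path taken:

┌───────┬───┬───────────┐
│A → → ↓│   │           │
├─────╴ │ ╷ │ ╶───┬───╴ │
│↓ ← ← ↲│ │ │     │     │
│ ┌─────┘ │ ╵ ┌───┘ ┌─╴ │
│↓│       │   │     │   │
│ │ ┌─┬───┴───┤ ╶─┬─┴─┐ │
│↓│ │ │       │   │   │ │
│ │ ╵ │ ╶───┐ └─┐ │ ╷ └─┤
│↓│   │     │   │ │ │   │
│ └─┐ ├───┐ └─┐ │ ╵ └─┐ │
│B  │ │   │   │ │     │ │
│ ╷ ╵ │ ╷ └─╴ │ └─────┤ │
│ │   │ │     │       │ │
│ ├───┤ └───┬─┴─┬───╴ │ │
│ │   │     │   │     │ │
│ └─┐ └───┐ └─┐ ╵ ╶───┤ │
│   │     │   │       │ │
├─┐ │ ╷ ╶─┴─┐ │ ┌─┬─╴ │ │
│ │ │ │     │ │ │ │   │ │
│ ╵ │ ├───┐ │ │ │ │ ╶─┘ │
│   │ │   │ │ │ │ │     │
│ ╶─┴─┤ ╷ ╵ │ └─┤ └───┐ │
│     │ │   │   │     │ │
├───╴ ╵ ├─╴ └─┐ └───╴ │ │
│       │     │       │ │
└───────┴─────┴───────┴─┘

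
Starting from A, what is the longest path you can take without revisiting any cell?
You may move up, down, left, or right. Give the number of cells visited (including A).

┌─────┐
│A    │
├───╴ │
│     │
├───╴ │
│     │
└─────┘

Finding longest simple path using DFS:
Start: (0, 0)
Longest path visits 7 cells
Path: A → right → right → down → down → left → left

Solution:

┌─────┐
│A → ↓│
├───╴ │
│    ↓│
├───╴ │
│B ← ↲│
└─────┘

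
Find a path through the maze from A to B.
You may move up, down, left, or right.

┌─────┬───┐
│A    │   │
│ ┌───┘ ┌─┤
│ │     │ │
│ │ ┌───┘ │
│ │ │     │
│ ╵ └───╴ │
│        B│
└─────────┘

Finding the shortest path through the maze:
Path length: 7 steps
Directions: down → down → down → right → right → right → right

Solution:

┌─────┬───┐
│A    │   │
│ ┌───┘ ┌─┤
│↓│     │ │
│ │ ┌───┘ │
│↓│ │     │
│ ╵ └───╴ │
│↳ → → → B│
└─────────┘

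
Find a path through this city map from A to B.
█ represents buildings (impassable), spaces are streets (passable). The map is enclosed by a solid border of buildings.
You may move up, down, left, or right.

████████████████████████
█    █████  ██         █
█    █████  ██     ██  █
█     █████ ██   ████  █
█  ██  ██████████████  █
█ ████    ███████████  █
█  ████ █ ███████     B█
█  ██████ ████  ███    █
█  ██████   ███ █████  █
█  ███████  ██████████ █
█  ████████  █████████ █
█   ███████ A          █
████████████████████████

Finding the shortest path from A to B:
Movement: cardinal only
Path length: 15 steps
Directions: right → right → right → right → right → right → right → right → right → right → up → up → up → up → up

Solution:

████████████████████████
█    █████  ██         █
█    █████  ██     ██  █
█     █████ ██   ████  █
█  ██  ██████████████  █
█ ████    ███████████  █
█  ████ █ ███████     B█
█  ██████ ████  ███   ↑█
█  ██████   ███ █████ ↑█
█  ███████  ██████████↑█
█  ████████  █████████↑█
█   ███████ A→→→→→→→→→↑█
████████████████████████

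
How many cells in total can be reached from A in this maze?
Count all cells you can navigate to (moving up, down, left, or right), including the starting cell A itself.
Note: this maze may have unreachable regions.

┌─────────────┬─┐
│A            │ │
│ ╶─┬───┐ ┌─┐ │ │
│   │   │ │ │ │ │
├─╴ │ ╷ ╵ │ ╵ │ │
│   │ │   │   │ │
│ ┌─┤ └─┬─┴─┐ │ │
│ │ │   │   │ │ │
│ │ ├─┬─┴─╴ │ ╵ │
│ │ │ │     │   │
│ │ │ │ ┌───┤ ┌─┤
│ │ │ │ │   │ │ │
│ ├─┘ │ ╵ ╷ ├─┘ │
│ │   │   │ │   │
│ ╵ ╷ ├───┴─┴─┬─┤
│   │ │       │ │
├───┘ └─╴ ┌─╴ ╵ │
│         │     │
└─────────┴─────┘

Using BFS/flood-fill to find all reachable cells from A:
Maze size: 9 × 8 = 72 total cells
17 cell(s) are walled off and cannot be reached from A.
Reachable cells: 55

Reachable region (· marks reachable cells):

┌─────────────┬─┐
│A · · · · · ·│·│
│ ╶─┬───┐ ┌─┐ │ │
│· ·│· ·│·│·│·│·│
├─╴ │ ╷ ╵ │ ╵ │ │
│· ·│·│· ·│· ·│·│
│ ┌─┤ └─┬─┴─┐ │ │
│·│ │· ·│   │·│·│
│ │ ├─┬─┴─╴ │ ╵ │
│·│ │·│     │· ·│
│ │ │ │ ┌───┤ ┌─┤
│·│ │·│ │   │·│ │
│ ├─┘ │ ╵ ╷ ├─┘ │
│·│· ·│   │ │   │
│ ╵ ╷ ├───┴─┴─┬─┤
│· ·│·│· · · ·│·│
├───┘ └─╴ ┌─╴ ╵ │
│· · · · ·│· · ·│
└─────────┴─────┘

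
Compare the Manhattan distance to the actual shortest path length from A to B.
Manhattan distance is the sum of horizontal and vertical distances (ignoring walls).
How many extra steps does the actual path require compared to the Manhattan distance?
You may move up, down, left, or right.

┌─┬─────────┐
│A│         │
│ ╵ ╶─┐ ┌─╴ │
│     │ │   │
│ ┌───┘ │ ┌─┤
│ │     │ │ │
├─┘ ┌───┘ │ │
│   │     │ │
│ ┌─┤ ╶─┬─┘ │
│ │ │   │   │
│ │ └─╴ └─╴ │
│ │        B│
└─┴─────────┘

Manhattan distance: |5 - 0| + |5 - 0| = 10
Actual path length: 18
Extra steps: 18 - 10 = 8

Solution:

┌─┬─────────┐
│A│↱ → → → ↓│
│ ╵ ╶─┐ ┌─╴ │
│↳ ↑  │ │↓ ↲│
│ ┌───┘ │ ┌─┤
│ │     │↓│ │
├─┘ ┌───┘ │ │
│   │↓ ← ↲│ │
│ ┌─┤ ╶─┬─┘ │
│ │ │↳ ↓│   │
│ │ └─╴ └─╴ │
│ │    ↳ → B│
└─┴─────────┘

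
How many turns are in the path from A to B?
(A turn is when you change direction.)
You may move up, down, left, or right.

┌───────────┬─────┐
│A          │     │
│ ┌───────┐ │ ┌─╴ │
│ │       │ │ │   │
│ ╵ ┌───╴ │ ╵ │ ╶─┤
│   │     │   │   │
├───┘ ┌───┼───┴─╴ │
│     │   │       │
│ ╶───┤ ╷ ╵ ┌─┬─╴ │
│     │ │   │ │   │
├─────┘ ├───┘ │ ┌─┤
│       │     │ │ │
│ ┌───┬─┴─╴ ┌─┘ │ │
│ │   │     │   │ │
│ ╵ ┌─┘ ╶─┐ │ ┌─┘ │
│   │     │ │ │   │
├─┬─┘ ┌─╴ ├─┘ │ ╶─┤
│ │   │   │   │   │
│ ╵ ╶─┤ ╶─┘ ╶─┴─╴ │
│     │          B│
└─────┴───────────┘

Directions: right, right, right, right, right, down, down, right, up, up, right, right, down, left, down, right, down, down, left, down, down, left, down, down, left, down, right, right, right
Number of turns: 16

Solution:

┌───────────┬─────┐
│A → → → → ↓│↱ → ↓│
│ ┌───────┐ │ ┌─╴ │
│ │       │↓│↑│↓ ↲│
│ ╵ ┌───╴ │ ╵ │ ╶─┤
│   │     │↳ ↑│↳ ↓│
├───┘ ┌───┼───┴─╴ │
│     │   │      ↓│
│ ╶───┤ ╷ ╵ ┌─┬─╴ │
│     │ │   │ │↓ ↲│
├─────┘ ├───┘ │ ┌─┤
│       │     │↓│ │
│ ┌───┬─┴─╴ ┌─┘ │ │
│ │   │     │↓ ↲│ │
│ ╵ ┌─┘ ╶─┐ │ ┌─┘ │
│   │     │ │↓│   │
├─┬─┘ ┌─╴ ├─┘ │ ╶─┤
│ │   │   │↓ ↲│   │
│ ╵ ╶─┤ ╶─┘ ╶─┴─╴ │
│     │    ↳ → → B│
└─────┴───────────┘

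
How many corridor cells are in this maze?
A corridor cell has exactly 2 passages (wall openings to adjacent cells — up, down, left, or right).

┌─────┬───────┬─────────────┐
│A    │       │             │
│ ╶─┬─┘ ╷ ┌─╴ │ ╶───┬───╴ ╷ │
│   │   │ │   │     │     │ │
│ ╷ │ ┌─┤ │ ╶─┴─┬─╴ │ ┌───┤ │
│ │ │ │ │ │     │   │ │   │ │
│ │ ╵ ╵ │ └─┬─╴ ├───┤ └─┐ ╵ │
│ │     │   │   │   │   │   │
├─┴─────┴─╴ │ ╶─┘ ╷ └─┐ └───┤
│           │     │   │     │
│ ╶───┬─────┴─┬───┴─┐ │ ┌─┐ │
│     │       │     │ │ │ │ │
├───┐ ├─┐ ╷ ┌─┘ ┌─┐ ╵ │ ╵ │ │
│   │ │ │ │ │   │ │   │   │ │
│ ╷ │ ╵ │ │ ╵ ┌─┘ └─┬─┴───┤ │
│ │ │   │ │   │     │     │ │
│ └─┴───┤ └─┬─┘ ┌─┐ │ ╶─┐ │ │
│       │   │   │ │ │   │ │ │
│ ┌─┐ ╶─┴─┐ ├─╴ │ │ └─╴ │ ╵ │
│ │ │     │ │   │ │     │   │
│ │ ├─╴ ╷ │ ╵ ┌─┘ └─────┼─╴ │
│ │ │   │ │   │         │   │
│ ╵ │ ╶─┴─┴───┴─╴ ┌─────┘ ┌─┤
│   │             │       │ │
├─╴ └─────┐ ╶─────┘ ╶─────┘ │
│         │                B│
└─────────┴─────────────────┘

Counting cells with exactly 2 passages:
Total corridor cells: 143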